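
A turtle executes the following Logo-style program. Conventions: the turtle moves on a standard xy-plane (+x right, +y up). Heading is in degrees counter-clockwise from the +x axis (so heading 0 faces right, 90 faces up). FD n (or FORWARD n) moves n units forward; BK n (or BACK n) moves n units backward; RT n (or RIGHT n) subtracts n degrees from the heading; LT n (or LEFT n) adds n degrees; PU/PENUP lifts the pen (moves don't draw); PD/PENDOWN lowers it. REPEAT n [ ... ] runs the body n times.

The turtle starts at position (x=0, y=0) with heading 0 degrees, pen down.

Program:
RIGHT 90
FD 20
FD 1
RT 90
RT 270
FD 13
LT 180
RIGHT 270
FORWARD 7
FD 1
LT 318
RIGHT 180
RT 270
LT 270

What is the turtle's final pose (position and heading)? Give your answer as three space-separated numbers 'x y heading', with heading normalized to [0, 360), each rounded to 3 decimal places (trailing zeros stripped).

Executing turtle program step by step:
Start: pos=(0,0), heading=0, pen down
RT 90: heading 0 -> 270
FD 20: (0,0) -> (0,-20) [heading=270, draw]
FD 1: (0,-20) -> (0,-21) [heading=270, draw]
RT 90: heading 270 -> 180
RT 270: heading 180 -> 270
FD 13: (0,-21) -> (0,-34) [heading=270, draw]
LT 180: heading 270 -> 90
RT 270: heading 90 -> 180
FD 7: (0,-34) -> (-7,-34) [heading=180, draw]
FD 1: (-7,-34) -> (-8,-34) [heading=180, draw]
LT 318: heading 180 -> 138
RT 180: heading 138 -> 318
RT 270: heading 318 -> 48
LT 270: heading 48 -> 318
Final: pos=(-8,-34), heading=318, 5 segment(s) drawn

Answer: -8 -34 318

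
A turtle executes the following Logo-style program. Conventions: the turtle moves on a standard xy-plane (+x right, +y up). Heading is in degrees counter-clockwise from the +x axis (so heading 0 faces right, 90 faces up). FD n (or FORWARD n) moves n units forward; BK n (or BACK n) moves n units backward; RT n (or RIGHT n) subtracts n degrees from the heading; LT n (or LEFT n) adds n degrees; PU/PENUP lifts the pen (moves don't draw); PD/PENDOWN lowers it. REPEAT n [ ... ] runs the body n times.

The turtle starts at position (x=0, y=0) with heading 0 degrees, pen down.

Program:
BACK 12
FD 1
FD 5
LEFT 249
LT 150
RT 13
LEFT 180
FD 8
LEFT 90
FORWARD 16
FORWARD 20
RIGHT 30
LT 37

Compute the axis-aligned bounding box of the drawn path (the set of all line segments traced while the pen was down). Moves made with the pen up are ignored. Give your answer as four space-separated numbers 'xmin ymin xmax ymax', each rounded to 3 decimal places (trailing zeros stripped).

Executing turtle program step by step:
Start: pos=(0,0), heading=0, pen down
BK 12: (0,0) -> (-12,0) [heading=0, draw]
FD 1: (-12,0) -> (-11,0) [heading=0, draw]
FD 5: (-11,0) -> (-6,0) [heading=0, draw]
LT 249: heading 0 -> 249
LT 150: heading 249 -> 39
RT 13: heading 39 -> 26
LT 180: heading 26 -> 206
FD 8: (-6,0) -> (-13.19,-3.507) [heading=206, draw]
LT 90: heading 206 -> 296
FD 16: (-13.19,-3.507) -> (-6.176,-17.888) [heading=296, draw]
FD 20: (-6.176,-17.888) -> (2.591,-35.864) [heading=296, draw]
RT 30: heading 296 -> 266
LT 37: heading 266 -> 303
Final: pos=(2.591,-35.864), heading=303, 6 segment(s) drawn

Segment endpoints: x in {-13.19, -12, -11, -6.176, -6, 0, 2.591}, y in {-35.864, -17.888, -3.507, 0}
xmin=-13.19, ymin=-35.864, xmax=2.591, ymax=0

Answer: -13.19 -35.864 2.591 0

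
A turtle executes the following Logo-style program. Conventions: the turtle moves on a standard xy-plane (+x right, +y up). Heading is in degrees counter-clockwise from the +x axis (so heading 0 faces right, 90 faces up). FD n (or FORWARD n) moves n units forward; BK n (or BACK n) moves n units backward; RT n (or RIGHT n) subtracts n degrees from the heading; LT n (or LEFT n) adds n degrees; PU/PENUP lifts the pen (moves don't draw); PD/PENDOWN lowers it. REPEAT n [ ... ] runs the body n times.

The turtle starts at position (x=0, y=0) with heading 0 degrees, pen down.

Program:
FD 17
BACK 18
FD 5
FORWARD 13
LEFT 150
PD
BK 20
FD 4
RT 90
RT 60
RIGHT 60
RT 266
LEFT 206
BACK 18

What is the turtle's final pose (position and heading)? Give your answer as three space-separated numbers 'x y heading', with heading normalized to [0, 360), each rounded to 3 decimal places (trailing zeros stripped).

Answer: 39.856 7.588 240

Derivation:
Executing turtle program step by step:
Start: pos=(0,0), heading=0, pen down
FD 17: (0,0) -> (17,0) [heading=0, draw]
BK 18: (17,0) -> (-1,0) [heading=0, draw]
FD 5: (-1,0) -> (4,0) [heading=0, draw]
FD 13: (4,0) -> (17,0) [heading=0, draw]
LT 150: heading 0 -> 150
PD: pen down
BK 20: (17,0) -> (34.321,-10) [heading=150, draw]
FD 4: (34.321,-10) -> (30.856,-8) [heading=150, draw]
RT 90: heading 150 -> 60
RT 60: heading 60 -> 0
RT 60: heading 0 -> 300
RT 266: heading 300 -> 34
LT 206: heading 34 -> 240
BK 18: (30.856,-8) -> (39.856,7.588) [heading=240, draw]
Final: pos=(39.856,7.588), heading=240, 7 segment(s) drawn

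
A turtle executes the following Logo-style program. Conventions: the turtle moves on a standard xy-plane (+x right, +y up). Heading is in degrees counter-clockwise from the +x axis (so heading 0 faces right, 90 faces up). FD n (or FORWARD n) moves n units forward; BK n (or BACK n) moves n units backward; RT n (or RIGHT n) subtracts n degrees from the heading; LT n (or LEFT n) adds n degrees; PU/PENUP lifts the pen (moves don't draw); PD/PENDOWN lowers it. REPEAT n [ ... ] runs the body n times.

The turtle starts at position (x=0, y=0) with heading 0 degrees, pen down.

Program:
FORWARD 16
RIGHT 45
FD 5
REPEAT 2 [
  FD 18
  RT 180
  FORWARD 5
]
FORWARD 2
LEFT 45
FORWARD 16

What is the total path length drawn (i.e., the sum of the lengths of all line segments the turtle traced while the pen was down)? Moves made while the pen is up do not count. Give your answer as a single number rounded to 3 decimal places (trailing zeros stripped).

Answer: 85

Derivation:
Executing turtle program step by step:
Start: pos=(0,0), heading=0, pen down
FD 16: (0,0) -> (16,0) [heading=0, draw]
RT 45: heading 0 -> 315
FD 5: (16,0) -> (19.536,-3.536) [heading=315, draw]
REPEAT 2 [
  -- iteration 1/2 --
  FD 18: (19.536,-3.536) -> (32.263,-16.263) [heading=315, draw]
  RT 180: heading 315 -> 135
  FD 5: (32.263,-16.263) -> (28.728,-12.728) [heading=135, draw]
  -- iteration 2/2 --
  FD 18: (28.728,-12.728) -> (16,0) [heading=135, draw]
  RT 180: heading 135 -> 315
  FD 5: (16,0) -> (19.536,-3.536) [heading=315, draw]
]
FD 2: (19.536,-3.536) -> (20.95,-4.95) [heading=315, draw]
LT 45: heading 315 -> 0
FD 16: (20.95,-4.95) -> (36.95,-4.95) [heading=0, draw]
Final: pos=(36.95,-4.95), heading=0, 8 segment(s) drawn

Segment lengths:
  seg 1: (0,0) -> (16,0), length = 16
  seg 2: (16,0) -> (19.536,-3.536), length = 5
  seg 3: (19.536,-3.536) -> (32.263,-16.263), length = 18
  seg 4: (32.263,-16.263) -> (28.728,-12.728), length = 5
  seg 5: (28.728,-12.728) -> (16,0), length = 18
  seg 6: (16,0) -> (19.536,-3.536), length = 5
  seg 7: (19.536,-3.536) -> (20.95,-4.95), length = 2
  seg 8: (20.95,-4.95) -> (36.95,-4.95), length = 16
Total = 85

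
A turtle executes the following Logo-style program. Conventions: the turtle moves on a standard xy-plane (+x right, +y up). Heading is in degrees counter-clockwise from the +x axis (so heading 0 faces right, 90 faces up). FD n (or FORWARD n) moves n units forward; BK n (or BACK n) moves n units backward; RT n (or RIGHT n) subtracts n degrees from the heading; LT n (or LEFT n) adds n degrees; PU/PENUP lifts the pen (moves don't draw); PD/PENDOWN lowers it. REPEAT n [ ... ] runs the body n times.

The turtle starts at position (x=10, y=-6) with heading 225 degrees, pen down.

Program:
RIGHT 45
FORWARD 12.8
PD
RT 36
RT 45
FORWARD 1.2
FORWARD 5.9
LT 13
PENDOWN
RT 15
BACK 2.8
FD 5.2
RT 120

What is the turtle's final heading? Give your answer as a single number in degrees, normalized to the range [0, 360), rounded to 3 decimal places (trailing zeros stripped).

Answer: 337

Derivation:
Executing turtle program step by step:
Start: pos=(10,-6), heading=225, pen down
RT 45: heading 225 -> 180
FD 12.8: (10,-6) -> (-2.8,-6) [heading=180, draw]
PD: pen down
RT 36: heading 180 -> 144
RT 45: heading 144 -> 99
FD 1.2: (-2.8,-6) -> (-2.988,-4.815) [heading=99, draw]
FD 5.9: (-2.988,-4.815) -> (-3.911,1.013) [heading=99, draw]
LT 13: heading 99 -> 112
PD: pen down
RT 15: heading 112 -> 97
BK 2.8: (-3.911,1.013) -> (-3.569,-1.767) [heading=97, draw]
FD 5.2: (-3.569,-1.767) -> (-4.203,3.395) [heading=97, draw]
RT 120: heading 97 -> 337
Final: pos=(-4.203,3.395), heading=337, 5 segment(s) drawn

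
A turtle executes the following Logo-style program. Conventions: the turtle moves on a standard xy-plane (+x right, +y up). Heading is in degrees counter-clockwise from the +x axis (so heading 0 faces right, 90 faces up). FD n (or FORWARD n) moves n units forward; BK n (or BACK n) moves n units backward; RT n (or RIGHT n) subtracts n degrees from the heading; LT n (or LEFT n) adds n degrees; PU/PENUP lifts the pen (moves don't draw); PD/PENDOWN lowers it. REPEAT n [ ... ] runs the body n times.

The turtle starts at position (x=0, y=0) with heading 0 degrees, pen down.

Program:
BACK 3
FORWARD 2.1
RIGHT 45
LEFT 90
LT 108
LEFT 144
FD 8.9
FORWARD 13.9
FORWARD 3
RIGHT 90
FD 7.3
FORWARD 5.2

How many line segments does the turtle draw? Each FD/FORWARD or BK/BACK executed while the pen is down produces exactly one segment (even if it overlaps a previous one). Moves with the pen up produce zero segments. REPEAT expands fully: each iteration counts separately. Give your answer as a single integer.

Answer: 7

Derivation:
Executing turtle program step by step:
Start: pos=(0,0), heading=0, pen down
BK 3: (0,0) -> (-3,0) [heading=0, draw]
FD 2.1: (-3,0) -> (-0.9,0) [heading=0, draw]
RT 45: heading 0 -> 315
LT 90: heading 315 -> 45
LT 108: heading 45 -> 153
LT 144: heading 153 -> 297
FD 8.9: (-0.9,0) -> (3.141,-7.93) [heading=297, draw]
FD 13.9: (3.141,-7.93) -> (9.451,-20.315) [heading=297, draw]
FD 3: (9.451,-20.315) -> (10.813,-22.988) [heading=297, draw]
RT 90: heading 297 -> 207
FD 7.3: (10.813,-22.988) -> (4.309,-26.302) [heading=207, draw]
FD 5.2: (4.309,-26.302) -> (-0.325,-28.663) [heading=207, draw]
Final: pos=(-0.325,-28.663), heading=207, 7 segment(s) drawn
Segments drawn: 7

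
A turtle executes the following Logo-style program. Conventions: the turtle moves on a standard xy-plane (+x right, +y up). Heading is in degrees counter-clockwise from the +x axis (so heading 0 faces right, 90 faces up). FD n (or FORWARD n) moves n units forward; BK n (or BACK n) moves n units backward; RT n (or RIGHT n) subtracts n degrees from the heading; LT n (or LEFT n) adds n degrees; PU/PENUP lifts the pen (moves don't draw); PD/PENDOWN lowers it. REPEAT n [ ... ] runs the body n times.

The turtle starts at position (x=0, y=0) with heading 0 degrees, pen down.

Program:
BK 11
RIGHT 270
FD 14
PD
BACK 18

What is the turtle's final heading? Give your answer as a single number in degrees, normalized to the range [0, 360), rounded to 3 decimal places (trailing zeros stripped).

Answer: 90

Derivation:
Executing turtle program step by step:
Start: pos=(0,0), heading=0, pen down
BK 11: (0,0) -> (-11,0) [heading=0, draw]
RT 270: heading 0 -> 90
FD 14: (-11,0) -> (-11,14) [heading=90, draw]
PD: pen down
BK 18: (-11,14) -> (-11,-4) [heading=90, draw]
Final: pos=(-11,-4), heading=90, 3 segment(s) drawn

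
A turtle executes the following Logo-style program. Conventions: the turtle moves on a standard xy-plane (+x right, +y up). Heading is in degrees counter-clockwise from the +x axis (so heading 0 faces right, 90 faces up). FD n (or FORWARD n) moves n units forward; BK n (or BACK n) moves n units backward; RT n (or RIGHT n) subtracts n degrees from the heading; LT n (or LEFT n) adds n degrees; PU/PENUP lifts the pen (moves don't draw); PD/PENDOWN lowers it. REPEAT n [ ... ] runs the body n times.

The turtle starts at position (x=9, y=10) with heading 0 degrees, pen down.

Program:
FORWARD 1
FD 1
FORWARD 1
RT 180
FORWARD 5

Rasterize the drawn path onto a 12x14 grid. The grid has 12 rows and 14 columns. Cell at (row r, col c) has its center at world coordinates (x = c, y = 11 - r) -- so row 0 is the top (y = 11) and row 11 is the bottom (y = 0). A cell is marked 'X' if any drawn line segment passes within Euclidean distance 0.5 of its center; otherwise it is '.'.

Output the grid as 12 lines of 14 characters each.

Segment 0: (9,10) -> (10,10)
Segment 1: (10,10) -> (11,10)
Segment 2: (11,10) -> (12,10)
Segment 3: (12,10) -> (7,10)

Answer: ..............
.......XXXXXX.
..............
..............
..............
..............
..............
..............
..............
..............
..............
..............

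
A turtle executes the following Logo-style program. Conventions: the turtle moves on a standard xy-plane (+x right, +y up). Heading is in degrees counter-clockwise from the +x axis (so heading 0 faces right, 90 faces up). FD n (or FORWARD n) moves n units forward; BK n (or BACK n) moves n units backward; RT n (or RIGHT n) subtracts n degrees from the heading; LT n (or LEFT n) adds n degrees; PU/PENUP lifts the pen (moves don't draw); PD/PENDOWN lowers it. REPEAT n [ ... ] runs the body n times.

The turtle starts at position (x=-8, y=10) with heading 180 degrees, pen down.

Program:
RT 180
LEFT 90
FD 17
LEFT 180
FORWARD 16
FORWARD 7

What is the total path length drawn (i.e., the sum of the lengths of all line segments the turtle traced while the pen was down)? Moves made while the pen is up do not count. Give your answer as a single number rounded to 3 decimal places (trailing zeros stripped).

Executing turtle program step by step:
Start: pos=(-8,10), heading=180, pen down
RT 180: heading 180 -> 0
LT 90: heading 0 -> 90
FD 17: (-8,10) -> (-8,27) [heading=90, draw]
LT 180: heading 90 -> 270
FD 16: (-8,27) -> (-8,11) [heading=270, draw]
FD 7: (-8,11) -> (-8,4) [heading=270, draw]
Final: pos=(-8,4), heading=270, 3 segment(s) drawn

Segment lengths:
  seg 1: (-8,10) -> (-8,27), length = 17
  seg 2: (-8,27) -> (-8,11), length = 16
  seg 3: (-8,11) -> (-8,4), length = 7
Total = 40

Answer: 40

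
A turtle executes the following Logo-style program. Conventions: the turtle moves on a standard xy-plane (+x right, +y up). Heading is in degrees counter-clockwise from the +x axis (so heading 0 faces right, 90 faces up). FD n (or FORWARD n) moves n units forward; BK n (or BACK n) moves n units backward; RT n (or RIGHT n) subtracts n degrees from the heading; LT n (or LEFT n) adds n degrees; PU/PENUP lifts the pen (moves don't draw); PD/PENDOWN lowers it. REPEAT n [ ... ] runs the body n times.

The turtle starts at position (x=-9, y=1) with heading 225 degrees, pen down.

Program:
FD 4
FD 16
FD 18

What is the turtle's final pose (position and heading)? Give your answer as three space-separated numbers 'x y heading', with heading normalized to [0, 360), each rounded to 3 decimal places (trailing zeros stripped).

Executing turtle program step by step:
Start: pos=(-9,1), heading=225, pen down
FD 4: (-9,1) -> (-11.828,-1.828) [heading=225, draw]
FD 16: (-11.828,-1.828) -> (-23.142,-13.142) [heading=225, draw]
FD 18: (-23.142,-13.142) -> (-35.87,-25.87) [heading=225, draw]
Final: pos=(-35.87,-25.87), heading=225, 3 segment(s) drawn

Answer: -35.87 -25.87 225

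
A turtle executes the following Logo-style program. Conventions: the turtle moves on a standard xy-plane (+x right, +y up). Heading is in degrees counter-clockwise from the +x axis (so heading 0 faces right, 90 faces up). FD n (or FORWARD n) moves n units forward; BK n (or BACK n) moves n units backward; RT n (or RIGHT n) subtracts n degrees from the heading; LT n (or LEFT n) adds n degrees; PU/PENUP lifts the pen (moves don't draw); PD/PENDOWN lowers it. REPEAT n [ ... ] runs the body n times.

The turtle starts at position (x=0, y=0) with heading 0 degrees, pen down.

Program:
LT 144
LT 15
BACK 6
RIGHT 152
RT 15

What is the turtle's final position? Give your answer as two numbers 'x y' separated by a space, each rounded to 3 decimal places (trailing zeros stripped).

Answer: 5.601 -2.15

Derivation:
Executing turtle program step by step:
Start: pos=(0,0), heading=0, pen down
LT 144: heading 0 -> 144
LT 15: heading 144 -> 159
BK 6: (0,0) -> (5.601,-2.15) [heading=159, draw]
RT 152: heading 159 -> 7
RT 15: heading 7 -> 352
Final: pos=(5.601,-2.15), heading=352, 1 segment(s) drawn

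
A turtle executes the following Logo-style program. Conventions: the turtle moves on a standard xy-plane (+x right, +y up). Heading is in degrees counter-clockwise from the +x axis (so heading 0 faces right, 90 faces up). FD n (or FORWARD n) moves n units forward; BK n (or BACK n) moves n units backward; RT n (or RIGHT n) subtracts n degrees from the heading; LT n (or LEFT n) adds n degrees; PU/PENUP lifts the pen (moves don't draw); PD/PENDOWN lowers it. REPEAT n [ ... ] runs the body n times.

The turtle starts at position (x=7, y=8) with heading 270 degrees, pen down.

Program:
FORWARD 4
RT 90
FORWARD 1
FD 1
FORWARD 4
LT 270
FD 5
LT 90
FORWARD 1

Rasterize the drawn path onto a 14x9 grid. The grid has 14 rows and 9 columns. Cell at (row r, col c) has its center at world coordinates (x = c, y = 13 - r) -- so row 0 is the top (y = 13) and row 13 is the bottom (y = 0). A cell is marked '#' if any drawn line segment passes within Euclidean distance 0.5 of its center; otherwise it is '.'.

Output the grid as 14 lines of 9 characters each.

Answer: .........
.........
.........
.........
##.......
.#.....#.
.#.....#.
.#.....#.
.#.....#.
.#######.
.........
.........
.........
.........

Derivation:
Segment 0: (7,8) -> (7,4)
Segment 1: (7,4) -> (6,4)
Segment 2: (6,4) -> (5,4)
Segment 3: (5,4) -> (1,4)
Segment 4: (1,4) -> (1,9)
Segment 5: (1,9) -> (0,9)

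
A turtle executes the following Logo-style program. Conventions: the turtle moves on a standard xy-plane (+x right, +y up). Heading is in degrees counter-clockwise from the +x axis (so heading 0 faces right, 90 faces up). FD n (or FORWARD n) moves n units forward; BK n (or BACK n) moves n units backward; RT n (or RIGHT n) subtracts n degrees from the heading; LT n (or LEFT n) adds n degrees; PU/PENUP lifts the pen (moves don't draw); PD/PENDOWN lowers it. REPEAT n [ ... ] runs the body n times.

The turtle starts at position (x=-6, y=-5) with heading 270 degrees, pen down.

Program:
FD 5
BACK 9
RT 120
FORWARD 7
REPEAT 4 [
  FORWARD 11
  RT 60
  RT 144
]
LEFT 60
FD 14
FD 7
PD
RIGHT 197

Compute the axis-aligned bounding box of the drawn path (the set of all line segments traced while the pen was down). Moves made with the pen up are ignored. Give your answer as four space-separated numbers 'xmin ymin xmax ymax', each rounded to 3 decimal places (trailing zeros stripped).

Answer: -28.238 -10 -6 18.285

Derivation:
Executing turtle program step by step:
Start: pos=(-6,-5), heading=270, pen down
FD 5: (-6,-5) -> (-6,-10) [heading=270, draw]
BK 9: (-6,-10) -> (-6,-1) [heading=270, draw]
RT 120: heading 270 -> 150
FD 7: (-6,-1) -> (-12.062,2.5) [heading=150, draw]
REPEAT 4 [
  -- iteration 1/4 --
  FD 11: (-12.062,2.5) -> (-21.588,8) [heading=150, draw]
  RT 60: heading 150 -> 90
  RT 144: heading 90 -> 306
  -- iteration 2/4 --
  FD 11: (-21.588,8) -> (-15.123,-0.899) [heading=306, draw]
  RT 60: heading 306 -> 246
  RT 144: heading 246 -> 102
  -- iteration 3/4 --
  FD 11: (-15.123,-0.899) -> (-17.41,9.86) [heading=102, draw]
  RT 60: heading 102 -> 42
  RT 144: heading 42 -> 258
  -- iteration 4/4 --
  FD 11: (-17.41,9.86) -> (-19.697,-0.899) [heading=258, draw]
  RT 60: heading 258 -> 198
  RT 144: heading 198 -> 54
]
LT 60: heading 54 -> 114
FD 14: (-19.697,-0.899) -> (-25.391,11.89) [heading=114, draw]
FD 7: (-25.391,11.89) -> (-28.238,18.285) [heading=114, draw]
PD: pen down
RT 197: heading 114 -> 277
Final: pos=(-28.238,18.285), heading=277, 9 segment(s) drawn

Segment endpoints: x in {-28.238, -25.391, -21.588, -19.697, -17.41, -15.123, -12.062, -6, -6, -6}, y in {-10, -5, -1, -0.899, -0.899, 2.5, 8, 9.86, 11.89, 18.285}
xmin=-28.238, ymin=-10, xmax=-6, ymax=18.285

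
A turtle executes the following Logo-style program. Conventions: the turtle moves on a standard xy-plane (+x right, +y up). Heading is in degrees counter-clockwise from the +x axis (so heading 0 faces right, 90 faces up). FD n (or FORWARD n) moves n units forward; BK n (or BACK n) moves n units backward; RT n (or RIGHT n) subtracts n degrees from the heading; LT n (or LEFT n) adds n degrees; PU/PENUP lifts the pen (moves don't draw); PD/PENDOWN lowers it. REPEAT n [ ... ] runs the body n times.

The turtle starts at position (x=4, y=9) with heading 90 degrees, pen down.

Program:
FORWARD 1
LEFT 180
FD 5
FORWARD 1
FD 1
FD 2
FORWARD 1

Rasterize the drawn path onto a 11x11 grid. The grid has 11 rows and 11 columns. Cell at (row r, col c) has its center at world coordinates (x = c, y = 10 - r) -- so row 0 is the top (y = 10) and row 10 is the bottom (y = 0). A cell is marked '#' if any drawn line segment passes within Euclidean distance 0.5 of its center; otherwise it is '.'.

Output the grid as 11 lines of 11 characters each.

Answer: ....#......
....#......
....#......
....#......
....#......
....#......
....#......
....#......
....#......
....#......
....#......

Derivation:
Segment 0: (4,9) -> (4,10)
Segment 1: (4,10) -> (4,5)
Segment 2: (4,5) -> (4,4)
Segment 3: (4,4) -> (4,3)
Segment 4: (4,3) -> (4,1)
Segment 5: (4,1) -> (4,0)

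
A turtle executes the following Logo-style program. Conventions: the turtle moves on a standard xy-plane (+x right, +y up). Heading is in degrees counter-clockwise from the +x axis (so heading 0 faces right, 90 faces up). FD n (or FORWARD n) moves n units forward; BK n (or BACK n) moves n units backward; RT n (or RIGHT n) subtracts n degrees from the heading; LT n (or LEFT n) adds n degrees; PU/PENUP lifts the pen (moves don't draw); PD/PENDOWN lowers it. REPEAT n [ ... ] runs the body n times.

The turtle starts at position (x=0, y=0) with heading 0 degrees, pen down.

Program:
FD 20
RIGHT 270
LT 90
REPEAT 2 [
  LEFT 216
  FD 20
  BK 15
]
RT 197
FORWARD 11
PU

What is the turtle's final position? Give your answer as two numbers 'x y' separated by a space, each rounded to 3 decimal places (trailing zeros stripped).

Executing turtle program step by step:
Start: pos=(0,0), heading=0, pen down
FD 20: (0,0) -> (20,0) [heading=0, draw]
RT 270: heading 0 -> 90
LT 90: heading 90 -> 180
REPEAT 2 [
  -- iteration 1/2 --
  LT 216: heading 180 -> 36
  FD 20: (20,0) -> (36.18,11.756) [heading=36, draw]
  BK 15: (36.18,11.756) -> (24.045,2.939) [heading=36, draw]
  -- iteration 2/2 --
  LT 216: heading 36 -> 252
  FD 20: (24.045,2.939) -> (17.865,-16.082) [heading=252, draw]
  BK 15: (17.865,-16.082) -> (22.5,-1.816) [heading=252, draw]
]
RT 197: heading 252 -> 55
FD 11: (22.5,-1.816) -> (28.809,7.194) [heading=55, draw]
PU: pen up
Final: pos=(28.809,7.194), heading=55, 6 segment(s) drawn

Answer: 28.809 7.194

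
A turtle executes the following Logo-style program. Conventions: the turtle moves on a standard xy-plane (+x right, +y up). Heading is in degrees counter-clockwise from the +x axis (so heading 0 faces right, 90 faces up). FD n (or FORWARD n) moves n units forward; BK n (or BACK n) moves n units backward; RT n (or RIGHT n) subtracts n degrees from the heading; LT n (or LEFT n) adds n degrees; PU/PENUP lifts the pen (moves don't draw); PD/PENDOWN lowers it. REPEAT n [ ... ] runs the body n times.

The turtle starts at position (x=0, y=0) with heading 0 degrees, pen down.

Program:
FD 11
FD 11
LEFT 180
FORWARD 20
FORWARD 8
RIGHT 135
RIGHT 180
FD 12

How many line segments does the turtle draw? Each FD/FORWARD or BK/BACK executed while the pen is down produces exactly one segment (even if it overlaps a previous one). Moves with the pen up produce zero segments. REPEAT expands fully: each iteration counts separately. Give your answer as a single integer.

Answer: 5

Derivation:
Executing turtle program step by step:
Start: pos=(0,0), heading=0, pen down
FD 11: (0,0) -> (11,0) [heading=0, draw]
FD 11: (11,0) -> (22,0) [heading=0, draw]
LT 180: heading 0 -> 180
FD 20: (22,0) -> (2,0) [heading=180, draw]
FD 8: (2,0) -> (-6,0) [heading=180, draw]
RT 135: heading 180 -> 45
RT 180: heading 45 -> 225
FD 12: (-6,0) -> (-14.485,-8.485) [heading=225, draw]
Final: pos=(-14.485,-8.485), heading=225, 5 segment(s) drawn
Segments drawn: 5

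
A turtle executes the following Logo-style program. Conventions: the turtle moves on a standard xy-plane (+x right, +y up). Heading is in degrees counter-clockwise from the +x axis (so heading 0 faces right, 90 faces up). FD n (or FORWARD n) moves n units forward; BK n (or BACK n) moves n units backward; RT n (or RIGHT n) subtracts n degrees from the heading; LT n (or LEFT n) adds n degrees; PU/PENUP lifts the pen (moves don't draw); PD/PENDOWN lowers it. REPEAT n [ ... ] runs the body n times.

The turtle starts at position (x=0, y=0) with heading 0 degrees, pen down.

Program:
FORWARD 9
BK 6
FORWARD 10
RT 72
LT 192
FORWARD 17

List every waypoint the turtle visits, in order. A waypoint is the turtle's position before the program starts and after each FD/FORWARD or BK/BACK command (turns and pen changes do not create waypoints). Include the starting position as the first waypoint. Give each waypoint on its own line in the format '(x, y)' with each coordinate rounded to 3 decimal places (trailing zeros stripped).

Answer: (0, 0)
(9, 0)
(3, 0)
(13, 0)
(4.5, 14.722)

Derivation:
Executing turtle program step by step:
Start: pos=(0,0), heading=0, pen down
FD 9: (0,0) -> (9,0) [heading=0, draw]
BK 6: (9,0) -> (3,0) [heading=0, draw]
FD 10: (3,0) -> (13,0) [heading=0, draw]
RT 72: heading 0 -> 288
LT 192: heading 288 -> 120
FD 17: (13,0) -> (4.5,14.722) [heading=120, draw]
Final: pos=(4.5,14.722), heading=120, 4 segment(s) drawn
Waypoints (5 total):
(0, 0)
(9, 0)
(3, 0)
(13, 0)
(4.5, 14.722)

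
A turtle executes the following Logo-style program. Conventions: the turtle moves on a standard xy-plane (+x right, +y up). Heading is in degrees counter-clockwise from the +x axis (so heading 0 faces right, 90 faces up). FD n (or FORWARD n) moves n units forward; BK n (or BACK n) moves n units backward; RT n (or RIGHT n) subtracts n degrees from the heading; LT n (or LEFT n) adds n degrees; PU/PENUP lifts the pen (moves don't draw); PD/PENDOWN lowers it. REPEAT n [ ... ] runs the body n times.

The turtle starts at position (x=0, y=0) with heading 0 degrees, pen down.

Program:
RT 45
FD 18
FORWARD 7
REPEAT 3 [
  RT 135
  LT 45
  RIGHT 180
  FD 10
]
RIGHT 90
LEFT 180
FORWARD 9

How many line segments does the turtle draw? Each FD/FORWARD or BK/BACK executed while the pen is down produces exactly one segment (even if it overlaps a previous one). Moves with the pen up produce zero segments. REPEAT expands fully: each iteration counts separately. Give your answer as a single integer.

Answer: 6

Derivation:
Executing turtle program step by step:
Start: pos=(0,0), heading=0, pen down
RT 45: heading 0 -> 315
FD 18: (0,0) -> (12.728,-12.728) [heading=315, draw]
FD 7: (12.728,-12.728) -> (17.678,-17.678) [heading=315, draw]
REPEAT 3 [
  -- iteration 1/3 --
  RT 135: heading 315 -> 180
  LT 45: heading 180 -> 225
  RT 180: heading 225 -> 45
  FD 10: (17.678,-17.678) -> (24.749,-10.607) [heading=45, draw]
  -- iteration 2/3 --
  RT 135: heading 45 -> 270
  LT 45: heading 270 -> 315
  RT 180: heading 315 -> 135
  FD 10: (24.749,-10.607) -> (17.678,-3.536) [heading=135, draw]
  -- iteration 3/3 --
  RT 135: heading 135 -> 0
  LT 45: heading 0 -> 45
  RT 180: heading 45 -> 225
  FD 10: (17.678,-3.536) -> (10.607,-10.607) [heading=225, draw]
]
RT 90: heading 225 -> 135
LT 180: heading 135 -> 315
FD 9: (10.607,-10.607) -> (16.971,-16.971) [heading=315, draw]
Final: pos=(16.971,-16.971), heading=315, 6 segment(s) drawn
Segments drawn: 6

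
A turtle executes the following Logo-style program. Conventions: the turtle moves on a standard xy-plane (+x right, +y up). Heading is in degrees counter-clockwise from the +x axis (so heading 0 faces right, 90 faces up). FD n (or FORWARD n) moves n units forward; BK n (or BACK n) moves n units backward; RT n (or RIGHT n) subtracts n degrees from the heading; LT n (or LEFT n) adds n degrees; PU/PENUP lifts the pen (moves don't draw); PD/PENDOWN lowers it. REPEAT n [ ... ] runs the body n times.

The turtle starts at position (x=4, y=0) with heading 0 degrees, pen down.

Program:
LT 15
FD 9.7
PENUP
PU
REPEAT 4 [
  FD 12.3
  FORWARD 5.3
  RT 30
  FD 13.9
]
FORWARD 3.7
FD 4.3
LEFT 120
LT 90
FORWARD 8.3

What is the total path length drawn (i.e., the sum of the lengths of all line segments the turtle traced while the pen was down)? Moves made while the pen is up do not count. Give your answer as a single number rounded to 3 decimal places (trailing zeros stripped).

Executing turtle program step by step:
Start: pos=(4,0), heading=0, pen down
LT 15: heading 0 -> 15
FD 9.7: (4,0) -> (13.369,2.511) [heading=15, draw]
PU: pen up
PU: pen up
REPEAT 4 [
  -- iteration 1/4 --
  FD 12.3: (13.369,2.511) -> (25.25,5.694) [heading=15, move]
  FD 5.3: (25.25,5.694) -> (30.37,7.066) [heading=15, move]
  RT 30: heading 15 -> 345
  FD 13.9: (30.37,7.066) -> (43.796,3.468) [heading=345, move]
  -- iteration 2/4 --
  FD 12.3: (43.796,3.468) -> (55.677,0.285) [heading=345, move]
  FD 5.3: (55.677,0.285) -> (60.796,-1.087) [heading=345, move]
  RT 30: heading 345 -> 315
  FD 13.9: (60.796,-1.087) -> (70.625,-10.916) [heading=315, move]
  -- iteration 3/4 --
  FD 12.3: (70.625,-10.916) -> (79.323,-19.613) [heading=315, move]
  FD 5.3: (79.323,-19.613) -> (83.07,-23.361) [heading=315, move]
  RT 30: heading 315 -> 285
  FD 13.9: (83.07,-23.361) -> (86.668,-36.787) [heading=285, move]
  -- iteration 4/4 --
  FD 12.3: (86.668,-36.787) -> (89.851,-48.668) [heading=285, move]
  FD 5.3: (89.851,-48.668) -> (91.223,-53.788) [heading=285, move]
  RT 30: heading 285 -> 255
  FD 13.9: (91.223,-53.788) -> (87.626,-67.214) [heading=255, move]
]
FD 3.7: (87.626,-67.214) -> (86.668,-70.788) [heading=255, move]
FD 4.3: (86.668,-70.788) -> (85.555,-74.941) [heading=255, move]
LT 120: heading 255 -> 15
LT 90: heading 15 -> 105
FD 8.3: (85.555,-74.941) -> (83.407,-66.924) [heading=105, move]
Final: pos=(83.407,-66.924), heading=105, 1 segment(s) drawn

Segment lengths:
  seg 1: (4,0) -> (13.369,2.511), length = 9.7
Total = 9.7

Answer: 9.7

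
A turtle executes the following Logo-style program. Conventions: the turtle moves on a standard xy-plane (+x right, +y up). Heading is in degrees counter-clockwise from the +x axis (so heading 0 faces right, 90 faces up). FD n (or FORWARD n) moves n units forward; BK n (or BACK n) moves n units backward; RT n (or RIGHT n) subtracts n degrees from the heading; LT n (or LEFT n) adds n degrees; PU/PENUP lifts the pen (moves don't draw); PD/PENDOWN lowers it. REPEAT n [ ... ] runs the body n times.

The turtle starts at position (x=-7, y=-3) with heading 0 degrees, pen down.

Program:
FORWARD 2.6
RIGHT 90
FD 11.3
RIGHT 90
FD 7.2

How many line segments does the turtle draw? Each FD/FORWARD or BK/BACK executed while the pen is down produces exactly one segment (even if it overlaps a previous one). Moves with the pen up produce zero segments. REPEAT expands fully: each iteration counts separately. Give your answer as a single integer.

Answer: 3

Derivation:
Executing turtle program step by step:
Start: pos=(-7,-3), heading=0, pen down
FD 2.6: (-7,-3) -> (-4.4,-3) [heading=0, draw]
RT 90: heading 0 -> 270
FD 11.3: (-4.4,-3) -> (-4.4,-14.3) [heading=270, draw]
RT 90: heading 270 -> 180
FD 7.2: (-4.4,-14.3) -> (-11.6,-14.3) [heading=180, draw]
Final: pos=(-11.6,-14.3), heading=180, 3 segment(s) drawn
Segments drawn: 3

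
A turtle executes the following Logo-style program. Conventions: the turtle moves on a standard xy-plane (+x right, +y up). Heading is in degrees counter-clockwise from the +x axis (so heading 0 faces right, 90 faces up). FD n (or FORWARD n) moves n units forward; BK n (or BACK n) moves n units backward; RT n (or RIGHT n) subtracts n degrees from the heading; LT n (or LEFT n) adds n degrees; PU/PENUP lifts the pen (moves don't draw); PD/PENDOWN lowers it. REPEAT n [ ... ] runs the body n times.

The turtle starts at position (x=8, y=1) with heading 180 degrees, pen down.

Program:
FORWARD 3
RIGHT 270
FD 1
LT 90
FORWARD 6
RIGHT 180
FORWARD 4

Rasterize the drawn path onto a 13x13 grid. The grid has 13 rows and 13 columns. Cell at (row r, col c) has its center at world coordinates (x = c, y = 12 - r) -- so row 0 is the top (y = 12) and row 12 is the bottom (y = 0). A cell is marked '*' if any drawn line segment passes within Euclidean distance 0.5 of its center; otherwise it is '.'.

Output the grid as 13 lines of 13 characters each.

Segment 0: (8,1) -> (5,1)
Segment 1: (5,1) -> (5,0)
Segment 2: (5,0) -> (11,0)
Segment 3: (11,0) -> (7,-0)

Answer: .............
.............
.............
.............
.............
.............
.............
.............
.............
.............
.............
.....****....
.....*******.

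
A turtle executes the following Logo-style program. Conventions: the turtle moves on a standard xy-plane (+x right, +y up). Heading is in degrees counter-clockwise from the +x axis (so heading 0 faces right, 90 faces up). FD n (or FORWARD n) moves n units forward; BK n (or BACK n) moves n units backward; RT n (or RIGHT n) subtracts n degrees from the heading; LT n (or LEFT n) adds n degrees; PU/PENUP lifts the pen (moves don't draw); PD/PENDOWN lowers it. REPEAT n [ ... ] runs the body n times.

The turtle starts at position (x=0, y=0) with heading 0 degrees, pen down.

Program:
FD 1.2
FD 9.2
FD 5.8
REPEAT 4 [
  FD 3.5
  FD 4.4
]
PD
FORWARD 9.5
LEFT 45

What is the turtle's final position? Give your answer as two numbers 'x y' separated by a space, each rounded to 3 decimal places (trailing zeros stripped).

Executing turtle program step by step:
Start: pos=(0,0), heading=0, pen down
FD 1.2: (0,0) -> (1.2,0) [heading=0, draw]
FD 9.2: (1.2,0) -> (10.4,0) [heading=0, draw]
FD 5.8: (10.4,0) -> (16.2,0) [heading=0, draw]
REPEAT 4 [
  -- iteration 1/4 --
  FD 3.5: (16.2,0) -> (19.7,0) [heading=0, draw]
  FD 4.4: (19.7,0) -> (24.1,0) [heading=0, draw]
  -- iteration 2/4 --
  FD 3.5: (24.1,0) -> (27.6,0) [heading=0, draw]
  FD 4.4: (27.6,0) -> (32,0) [heading=0, draw]
  -- iteration 3/4 --
  FD 3.5: (32,0) -> (35.5,0) [heading=0, draw]
  FD 4.4: (35.5,0) -> (39.9,0) [heading=0, draw]
  -- iteration 4/4 --
  FD 3.5: (39.9,0) -> (43.4,0) [heading=0, draw]
  FD 4.4: (43.4,0) -> (47.8,0) [heading=0, draw]
]
PD: pen down
FD 9.5: (47.8,0) -> (57.3,0) [heading=0, draw]
LT 45: heading 0 -> 45
Final: pos=(57.3,0), heading=45, 12 segment(s) drawn

Answer: 57.3 0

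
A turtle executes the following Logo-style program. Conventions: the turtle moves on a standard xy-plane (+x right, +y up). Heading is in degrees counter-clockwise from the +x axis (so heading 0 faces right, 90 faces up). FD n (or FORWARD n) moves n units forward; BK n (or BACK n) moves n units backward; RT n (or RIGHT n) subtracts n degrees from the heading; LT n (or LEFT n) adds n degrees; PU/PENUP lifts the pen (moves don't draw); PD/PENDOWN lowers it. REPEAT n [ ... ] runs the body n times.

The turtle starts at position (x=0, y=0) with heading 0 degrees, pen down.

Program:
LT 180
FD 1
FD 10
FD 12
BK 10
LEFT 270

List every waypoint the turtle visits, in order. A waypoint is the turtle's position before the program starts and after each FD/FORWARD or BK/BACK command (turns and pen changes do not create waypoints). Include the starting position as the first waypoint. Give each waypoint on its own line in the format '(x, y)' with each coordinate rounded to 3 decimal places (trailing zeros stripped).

Answer: (0, 0)
(-1, 0)
(-11, 0)
(-23, 0)
(-13, 0)

Derivation:
Executing turtle program step by step:
Start: pos=(0,0), heading=0, pen down
LT 180: heading 0 -> 180
FD 1: (0,0) -> (-1,0) [heading=180, draw]
FD 10: (-1,0) -> (-11,0) [heading=180, draw]
FD 12: (-11,0) -> (-23,0) [heading=180, draw]
BK 10: (-23,0) -> (-13,0) [heading=180, draw]
LT 270: heading 180 -> 90
Final: pos=(-13,0), heading=90, 4 segment(s) drawn
Waypoints (5 total):
(0, 0)
(-1, 0)
(-11, 0)
(-23, 0)
(-13, 0)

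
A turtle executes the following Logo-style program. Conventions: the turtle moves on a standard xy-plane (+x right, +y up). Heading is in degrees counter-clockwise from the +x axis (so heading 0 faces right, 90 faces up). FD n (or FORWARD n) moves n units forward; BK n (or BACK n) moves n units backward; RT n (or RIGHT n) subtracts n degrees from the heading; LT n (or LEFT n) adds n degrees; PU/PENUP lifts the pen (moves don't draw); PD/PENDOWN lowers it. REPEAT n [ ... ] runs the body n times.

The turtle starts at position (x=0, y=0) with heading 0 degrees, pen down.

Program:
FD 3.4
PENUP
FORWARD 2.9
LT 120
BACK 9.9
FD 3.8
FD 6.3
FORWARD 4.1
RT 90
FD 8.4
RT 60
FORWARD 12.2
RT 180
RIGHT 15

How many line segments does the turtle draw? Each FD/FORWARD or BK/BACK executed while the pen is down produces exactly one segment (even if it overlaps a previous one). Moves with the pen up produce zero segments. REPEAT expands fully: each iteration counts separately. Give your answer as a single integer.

Executing turtle program step by step:
Start: pos=(0,0), heading=0, pen down
FD 3.4: (0,0) -> (3.4,0) [heading=0, draw]
PU: pen up
FD 2.9: (3.4,0) -> (6.3,0) [heading=0, move]
LT 120: heading 0 -> 120
BK 9.9: (6.3,0) -> (11.25,-8.574) [heading=120, move]
FD 3.8: (11.25,-8.574) -> (9.35,-5.283) [heading=120, move]
FD 6.3: (9.35,-5.283) -> (6.2,0.173) [heading=120, move]
FD 4.1: (6.2,0.173) -> (4.15,3.724) [heading=120, move]
RT 90: heading 120 -> 30
FD 8.4: (4.15,3.724) -> (11.425,7.924) [heading=30, move]
RT 60: heading 30 -> 330
FD 12.2: (11.425,7.924) -> (21.99,1.824) [heading=330, move]
RT 180: heading 330 -> 150
RT 15: heading 150 -> 135
Final: pos=(21.99,1.824), heading=135, 1 segment(s) drawn
Segments drawn: 1

Answer: 1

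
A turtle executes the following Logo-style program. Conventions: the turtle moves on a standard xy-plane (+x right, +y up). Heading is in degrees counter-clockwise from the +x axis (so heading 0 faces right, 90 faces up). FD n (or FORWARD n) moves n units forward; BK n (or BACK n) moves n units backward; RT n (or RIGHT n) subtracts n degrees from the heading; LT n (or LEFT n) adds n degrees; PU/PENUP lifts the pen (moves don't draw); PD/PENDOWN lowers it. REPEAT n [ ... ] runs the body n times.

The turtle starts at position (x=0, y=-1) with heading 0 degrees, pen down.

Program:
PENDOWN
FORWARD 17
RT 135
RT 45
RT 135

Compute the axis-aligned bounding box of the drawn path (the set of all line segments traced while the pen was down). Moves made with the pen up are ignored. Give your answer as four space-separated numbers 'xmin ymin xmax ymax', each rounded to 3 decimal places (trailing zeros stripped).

Executing turtle program step by step:
Start: pos=(0,-1), heading=0, pen down
PD: pen down
FD 17: (0,-1) -> (17,-1) [heading=0, draw]
RT 135: heading 0 -> 225
RT 45: heading 225 -> 180
RT 135: heading 180 -> 45
Final: pos=(17,-1), heading=45, 1 segment(s) drawn

Segment endpoints: x in {0, 17}, y in {-1}
xmin=0, ymin=-1, xmax=17, ymax=-1

Answer: 0 -1 17 -1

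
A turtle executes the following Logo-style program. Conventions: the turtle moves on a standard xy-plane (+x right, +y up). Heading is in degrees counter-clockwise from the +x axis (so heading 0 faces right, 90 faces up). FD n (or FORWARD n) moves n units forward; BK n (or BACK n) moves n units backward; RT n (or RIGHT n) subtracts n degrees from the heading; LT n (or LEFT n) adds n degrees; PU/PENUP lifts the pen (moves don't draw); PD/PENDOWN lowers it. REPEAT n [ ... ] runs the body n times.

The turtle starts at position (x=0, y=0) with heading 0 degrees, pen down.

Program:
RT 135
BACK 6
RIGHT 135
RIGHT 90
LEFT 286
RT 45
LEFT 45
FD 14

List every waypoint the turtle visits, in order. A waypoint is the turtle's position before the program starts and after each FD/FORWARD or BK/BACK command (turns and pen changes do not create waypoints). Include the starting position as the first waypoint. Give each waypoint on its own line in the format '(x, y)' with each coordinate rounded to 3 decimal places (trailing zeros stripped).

Answer: (0, 0)
(4.243, 4.243)
(8.102, -9.215)

Derivation:
Executing turtle program step by step:
Start: pos=(0,0), heading=0, pen down
RT 135: heading 0 -> 225
BK 6: (0,0) -> (4.243,4.243) [heading=225, draw]
RT 135: heading 225 -> 90
RT 90: heading 90 -> 0
LT 286: heading 0 -> 286
RT 45: heading 286 -> 241
LT 45: heading 241 -> 286
FD 14: (4.243,4.243) -> (8.102,-9.215) [heading=286, draw]
Final: pos=(8.102,-9.215), heading=286, 2 segment(s) drawn
Waypoints (3 total):
(0, 0)
(4.243, 4.243)
(8.102, -9.215)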